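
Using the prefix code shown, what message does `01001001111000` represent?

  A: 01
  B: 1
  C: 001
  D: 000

Read left to right; each codeword is recognised as soon as it completes (prefix code):
  01→A | 001→C | 001→C | 1→B | 1→B | 1→B | 000→D
Decoded message: ACCBBBD

ACCBBBD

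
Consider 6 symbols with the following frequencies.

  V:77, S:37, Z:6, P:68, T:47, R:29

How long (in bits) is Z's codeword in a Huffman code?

Huffman merges, smallest pair first:
combine Z(6), R(29) → 35
combine 35, S(37) → 72
combine T(47), P(68) → 115
combine 72, V(77) → 149
combine 115, 149 → 264
Z sits 4 levels below the root, so its codeword is 4 bits.

4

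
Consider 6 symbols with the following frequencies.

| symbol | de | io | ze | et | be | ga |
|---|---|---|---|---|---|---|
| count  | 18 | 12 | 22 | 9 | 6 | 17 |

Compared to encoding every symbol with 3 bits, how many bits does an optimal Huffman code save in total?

Fixed-length: 3 bits × 84 symbols = 252 bits.
Huffman merges:
merge be(6) and et(9): 15
merge io(12) and 15: 27
merge ga(17) and de(18): 35
merge ze(22) and 27: 49
merge 35 and 49: 84
Huffman total = 15 + 27 + 35 + 49 + 84 = 210 bits.
Saving = 252 − 210 = 42 bits.

42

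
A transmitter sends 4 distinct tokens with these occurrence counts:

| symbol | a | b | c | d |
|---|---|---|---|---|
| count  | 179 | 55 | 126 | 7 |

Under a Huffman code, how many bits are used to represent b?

Repeatedly merge the two smallest:
d(7) + b(55) → 62
62 + c(126) → 188
a(179) + 188 → 367
The subtree containing b is merged 3 times, so code length = 3.

3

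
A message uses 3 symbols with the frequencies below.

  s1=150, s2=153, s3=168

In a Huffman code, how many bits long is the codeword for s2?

2

Huffman merges, smallest pair first:
s1(150) + s2(153) → 303
s3(168) + 303 → 471
The subtree containing s2 is merged 2 times, so code length = 2.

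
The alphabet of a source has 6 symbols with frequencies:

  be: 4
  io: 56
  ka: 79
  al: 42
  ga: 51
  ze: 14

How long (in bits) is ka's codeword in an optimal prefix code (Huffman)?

Repeatedly merge the two smallest:
merge be(4) and ze(14): 18
merge 18 and al(42): 60
merge ga(51) and io(56): 107
merge 60 and ka(79): 139
merge 107 and 139: 246
ka sits 2 levels below the root, so its codeword is 2 bits.

2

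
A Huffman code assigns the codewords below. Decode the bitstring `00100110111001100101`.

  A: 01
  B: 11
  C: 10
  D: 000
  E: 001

Read left to right; each codeword is recognised as soon as it completes (prefix code):
  001→E | 001→E | 10→C | 11→B | 10→C | 01→A | 10→C | 01→A | 01→A
Decoded message: EECBCACAA

EECBCACAA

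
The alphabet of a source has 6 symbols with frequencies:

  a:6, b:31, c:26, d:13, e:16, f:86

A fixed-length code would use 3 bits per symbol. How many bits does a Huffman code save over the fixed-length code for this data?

153

Fixed-length: 3 bits × 178 symbols = 534 bits.
Huffman merges:
merge a(6) and d(13): 19
merge e(16) and 19: 35
merge c(26) and b(31): 57
merge 35 and 57: 92
merge f(86) and 92: 178
Huffman total = 19 + 35 + 57 + 92 + 178 = 381 bits.
Saving = 534 − 381 = 153 bits.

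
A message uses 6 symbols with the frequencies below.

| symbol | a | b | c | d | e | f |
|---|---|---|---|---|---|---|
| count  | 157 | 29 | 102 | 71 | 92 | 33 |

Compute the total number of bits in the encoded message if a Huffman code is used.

Greedily combine the two least-frequent nodes:
combine b(29), f(33) → 62
combine 62, d(71) → 133
combine e(92), c(102) → 194
combine 133, a(157) → 290
combine 194, 290 → 484
Total encoded bits = sum of merged weights = 62 + 133 + 194 + 290 + 484 = 1163.

1163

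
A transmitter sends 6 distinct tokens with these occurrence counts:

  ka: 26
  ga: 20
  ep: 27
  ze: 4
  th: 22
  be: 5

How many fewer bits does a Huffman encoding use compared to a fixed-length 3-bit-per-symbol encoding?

Fixed-length: 3 bits × 104 symbols = 312 bits.
Huffman merges:
merge ze(4) and be(5): 9
merge 9 and ga(20): 29
merge th(22) and ka(26): 48
merge ep(27) and 29: 56
merge 48 and 56: 104
Huffman total = 9 + 29 + 48 + 56 + 104 = 246 bits.
Saving = 312 − 246 = 66 bits.

66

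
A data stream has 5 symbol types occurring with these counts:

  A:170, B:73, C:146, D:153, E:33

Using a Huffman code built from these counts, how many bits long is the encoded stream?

Greedily combine the two least-frequent nodes:
merge E(33) and B(73): 106
merge 106 and C(146): 252
merge D(153) and A(170): 323
merge 252 and 323: 575
Total encoded bits = sum of merged weights = 106 + 252 + 323 + 575 = 1256.

1256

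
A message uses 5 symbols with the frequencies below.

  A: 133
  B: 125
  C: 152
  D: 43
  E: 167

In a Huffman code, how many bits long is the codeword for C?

2

Build the tree from the bottom:
merge D(43) and B(125): 168
merge A(133) and C(152): 285
merge E(167) and 168: 335
merge 285 and 335: 620
The subtree containing C is merged 2 times, so code length = 2.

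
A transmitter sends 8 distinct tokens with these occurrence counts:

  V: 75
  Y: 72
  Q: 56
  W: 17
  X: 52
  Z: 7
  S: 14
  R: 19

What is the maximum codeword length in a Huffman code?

Merge the two lowest-weight nodes at each step:
Z(7) + S(14) → 21
W(17) + R(19) → 36
21 + 36 → 57
X(52) + Q(56) → 108
57 + Y(72) → 129
V(75) + 108 → 183
129 + 183 → 312
Maximum depth reached is 4.

4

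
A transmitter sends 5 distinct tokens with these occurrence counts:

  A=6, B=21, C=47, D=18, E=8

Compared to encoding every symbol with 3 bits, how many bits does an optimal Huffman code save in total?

101

Fixed-length: 3 bits × 100 symbols = 300 bits.
Huffman merges:
merge A(6) and E(8): 14
merge 14 and D(18): 32
merge B(21) and 32: 53
merge C(47) and 53: 100
Huffman total = 14 + 32 + 53 + 100 = 199 bits.
Saving = 300 − 199 = 101 bits.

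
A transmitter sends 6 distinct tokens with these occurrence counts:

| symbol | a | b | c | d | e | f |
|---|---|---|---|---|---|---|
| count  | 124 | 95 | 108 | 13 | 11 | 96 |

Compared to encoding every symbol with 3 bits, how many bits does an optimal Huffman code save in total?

304

Fixed-length: 3 bits × 447 symbols = 1341 bits.
Huffman merges:
combine e(11), d(13) → 24
combine 24, b(95) → 119
combine f(96), c(108) → 204
combine 119, a(124) → 243
combine 204, 243 → 447
Huffman total = 24 + 119 + 204 + 243 + 447 = 1037 bits.
Saving = 1341 − 1037 = 304 bits.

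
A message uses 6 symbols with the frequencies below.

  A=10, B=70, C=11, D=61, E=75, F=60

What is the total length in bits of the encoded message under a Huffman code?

676

Build the Huffman tree bottom-up:
merge A(10) and C(11): 21
merge 21 and F(60): 81
merge D(61) and B(70): 131
merge E(75) and 81: 156
merge 131 and 156: 287
Each symbol's bit-cost is frequency × depth; summing gives 676 bits (equivalently 21 + 81 + 131 + 156 + 287).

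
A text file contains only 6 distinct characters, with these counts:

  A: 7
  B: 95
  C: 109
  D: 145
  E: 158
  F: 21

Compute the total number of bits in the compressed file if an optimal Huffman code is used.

Greedily combine the two least-frequent nodes:
A(7) + F(21) → 28
28 + B(95) → 123
C(109) + 123 → 232
D(145) + E(158) → 303
232 + 303 → 535
Total encoded bits = sum of merged weights = 28 + 123 + 232 + 303 + 535 = 1221.

1221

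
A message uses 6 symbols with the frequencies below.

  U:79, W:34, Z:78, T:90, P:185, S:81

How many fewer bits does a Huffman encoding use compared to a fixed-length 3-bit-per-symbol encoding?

Fixed-length: 3 bits × 547 symbols = 1641 bits.
Huffman merges:
merge W(34) and Z(78): 112
merge U(79) and S(81): 160
merge T(90) and 112: 202
merge 160 and P(185): 345
merge 202 and 345: 547
Huffman total = 112 + 160 + 202 + 345 + 547 = 1366 bits.
Saving = 1641 − 1366 = 275 bits.

275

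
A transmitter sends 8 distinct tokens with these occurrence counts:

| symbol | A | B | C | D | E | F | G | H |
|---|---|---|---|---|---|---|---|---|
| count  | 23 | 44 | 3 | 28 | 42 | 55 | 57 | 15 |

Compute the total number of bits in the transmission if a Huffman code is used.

748

Build the Huffman tree bottom-up:
merge C(3) and H(15): 18
merge 18 and A(23): 41
merge D(28) and 41: 69
merge E(42) and B(44): 86
merge F(55) and G(57): 112
merge 69 and 86: 155
merge 112 and 155: 267
Total encoded bits = sum of merged weights = 18 + 41 + 69 + 86 + 112 + 155 + 267 = 748.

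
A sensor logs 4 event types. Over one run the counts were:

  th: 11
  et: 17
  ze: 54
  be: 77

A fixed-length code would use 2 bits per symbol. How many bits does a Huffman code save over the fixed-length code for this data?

49

Fixed-length: 2 bits × 159 symbols = 318 bits.
Huffman merges:
merge th(11) and et(17): 28
merge 28 and ze(54): 82
merge be(77) and 82: 159
Huffman total = 28 + 82 + 159 = 269 bits.
Saving = 318 − 269 = 49 bits.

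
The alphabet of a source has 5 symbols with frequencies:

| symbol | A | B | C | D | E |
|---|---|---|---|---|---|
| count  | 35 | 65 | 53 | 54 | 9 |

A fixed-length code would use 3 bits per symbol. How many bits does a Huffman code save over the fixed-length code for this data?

172

Fixed-length: 3 bits × 216 symbols = 648 bits.
Huffman merges:
E(9) + A(35) → 44
44 + C(53) → 97
D(54) + B(65) → 119
97 + 119 → 216
Huffman total = 44 + 97 + 119 + 216 = 476 bits.
Saving = 648 − 476 = 172 bits.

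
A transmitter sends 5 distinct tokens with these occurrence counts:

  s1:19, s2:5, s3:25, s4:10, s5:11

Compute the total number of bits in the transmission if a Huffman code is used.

Build the Huffman tree bottom-up:
s2(5) + s4(10) → 15
s5(11) + 15 → 26
s1(19) + s3(25) → 44
26 + 44 → 70
The encoded length is the sum of every internal node's weight: 15 + 26 + 44 + 70 = 155 bits.

155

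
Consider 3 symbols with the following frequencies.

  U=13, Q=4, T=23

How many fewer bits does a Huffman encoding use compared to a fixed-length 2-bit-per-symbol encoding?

Fixed-length: 2 bits × 40 symbols = 80 bits.
Huffman merges:
combine Q(4), U(13) → 17
combine 17, T(23) → 40
Huffman total = 17 + 40 = 57 bits.
Saving = 80 − 57 = 23 bits.

23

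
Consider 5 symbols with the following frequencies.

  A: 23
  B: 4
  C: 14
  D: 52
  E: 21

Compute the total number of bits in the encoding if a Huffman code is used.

Merge the two smallest weights repeatedly:
combine B(4), C(14) → 18
combine 18, E(21) → 39
combine A(23), 39 → 62
combine D(52), 62 → 114
Each symbol's bit-cost is frequency × depth; summing gives 233 bits (equivalently 18 + 39 + 62 + 114).

233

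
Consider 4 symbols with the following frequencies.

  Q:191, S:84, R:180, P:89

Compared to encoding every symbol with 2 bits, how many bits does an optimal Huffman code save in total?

18

Fixed-length: 2 bits × 544 symbols = 1088 bits.
Huffman merges:
S(84) + P(89) → 173
173 + R(180) → 353
Q(191) + 353 → 544
Huffman total = 173 + 353 + 544 = 1070 bits.
Saving = 1088 − 1070 = 18 bits.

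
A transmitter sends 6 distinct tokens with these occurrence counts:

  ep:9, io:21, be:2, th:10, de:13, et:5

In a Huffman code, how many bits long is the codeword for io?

Huffman merges, smallest pair first:
combine be(2), et(5) → 7
combine 7, ep(9) → 16
combine th(10), de(13) → 23
combine 16, io(21) → 37
combine 23, 37 → 60
The subtree containing io is merged 2 times, so code length = 2.

2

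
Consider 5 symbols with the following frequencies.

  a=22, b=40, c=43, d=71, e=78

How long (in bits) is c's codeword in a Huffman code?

2

Build the tree from the bottom:
a(22) + b(40) → 62
c(43) + 62 → 105
d(71) + e(78) → 149
105 + 149 → 254
c's leaf is at depth 2, giving a 2-bit codeword.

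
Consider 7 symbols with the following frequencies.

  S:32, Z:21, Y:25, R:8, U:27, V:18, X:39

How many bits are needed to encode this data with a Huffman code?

465

Merge the two smallest weights repeatedly:
combine R(8), V(18) → 26
combine Z(21), Y(25) → 46
combine 26, U(27) → 53
combine S(32), X(39) → 71
combine 46, 53 → 99
combine 71, 99 → 170
Total encoded bits = sum of merged weights = 26 + 46 + 53 + 71 + 99 + 170 = 465.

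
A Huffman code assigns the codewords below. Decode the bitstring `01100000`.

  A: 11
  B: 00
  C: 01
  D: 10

CDBB

Read left to right; each codeword is recognised as soon as it completes (prefix code):
  01→C | 10→D | 00→B | 00→B
Decoded message: CDBB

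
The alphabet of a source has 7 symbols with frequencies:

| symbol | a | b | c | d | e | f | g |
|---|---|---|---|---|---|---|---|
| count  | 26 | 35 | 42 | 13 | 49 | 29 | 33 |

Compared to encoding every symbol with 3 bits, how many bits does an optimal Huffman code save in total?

52

Fixed-length: 3 bits × 227 symbols = 681 bits.
Huffman merges:
combine d(13), a(26) → 39
combine f(29), g(33) → 62
combine b(35), 39 → 74
combine c(42), e(49) → 91
combine 62, 74 → 136
combine 91, 136 → 227
Huffman total = 39 + 62 + 74 + 91 + 136 + 227 = 629 bits.
Saving = 681 − 629 = 52 bits.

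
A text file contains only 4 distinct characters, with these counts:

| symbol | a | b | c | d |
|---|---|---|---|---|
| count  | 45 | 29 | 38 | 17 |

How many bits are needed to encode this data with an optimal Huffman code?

Merge the two smallest weights repeatedly:
d(17) + b(29) → 46
c(38) + a(45) → 83
46 + 83 → 129
Each symbol's bit-cost is frequency × depth; summing gives 258 bits (equivalently 46 + 83 + 129).

258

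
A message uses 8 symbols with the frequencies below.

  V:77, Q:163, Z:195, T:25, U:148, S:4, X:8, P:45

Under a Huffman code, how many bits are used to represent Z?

Repeatedly merge the two smallest:
merge S(4) and X(8): 12
merge 12 and T(25): 37
merge 37 and P(45): 82
merge V(77) and 82: 159
merge U(148) and 159: 307
merge Q(163) and Z(195): 358
merge 307 and 358: 665
Z sits 2 levels below the root, so its codeword is 2 bits.

2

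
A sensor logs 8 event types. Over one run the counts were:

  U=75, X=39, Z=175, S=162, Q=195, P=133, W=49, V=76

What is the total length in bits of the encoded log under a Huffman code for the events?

Merge the two smallest weights repeatedly:
X(39) + W(49) → 88
U(75) + V(76) → 151
88 + P(133) → 221
151 + S(162) → 313
Z(175) + Q(195) → 370
221 + 313 → 534
370 + 534 → 904
The encoded length is the sum of every internal node's weight: 88 + 151 + 221 + 313 + 370 + 534 + 904 = 2581 bits.

2581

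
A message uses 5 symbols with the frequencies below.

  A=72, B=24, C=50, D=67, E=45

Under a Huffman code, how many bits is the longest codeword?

Merge the two lowest-weight nodes at each step:
B(24) + E(45) → 69
C(50) + D(67) → 117
69 + A(72) → 141
117 + 141 → 258
The rarest symbols sit at the bottom; the longest codeword is 3 bits.

3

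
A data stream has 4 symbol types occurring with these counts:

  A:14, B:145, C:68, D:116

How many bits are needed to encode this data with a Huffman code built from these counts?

Merge the two smallest weights repeatedly:
merge A(14) and C(68): 82
merge 82 and D(116): 198
merge B(145) and 198: 343
The encoded length is the sum of every internal node's weight: 82 + 198 + 343 = 623 bits.

623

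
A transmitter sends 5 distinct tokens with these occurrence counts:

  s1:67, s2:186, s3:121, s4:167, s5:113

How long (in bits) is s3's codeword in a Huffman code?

Huffman merges, smallest pair first:
combine s1(67), s5(113) → 180
combine s3(121), s4(167) → 288
combine 180, s2(186) → 366
combine 288, 366 → 654
s3's leaf is at depth 2, giving a 2-bit codeword.

2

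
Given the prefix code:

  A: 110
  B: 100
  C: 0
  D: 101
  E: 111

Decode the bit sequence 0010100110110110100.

Read left to right; each codeword is recognised as soon as it completes (prefix code):
  0→C | 0→C | 101→D | 0→C | 0→C | 110→A | 110→A | 110→A | 100→B
Decoded message: CCDCCAAAB

CCDCCAAAB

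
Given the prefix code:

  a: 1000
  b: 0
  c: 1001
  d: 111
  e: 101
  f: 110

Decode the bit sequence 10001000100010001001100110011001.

aaaacccc

Read left to right; each codeword is recognised as soon as it completes (prefix code):
  1000→a | 1000→a | 1000→a | 1000→a | 1001→c | 1001→c | 1001→c | 1001→c
Decoded message: aaaacccc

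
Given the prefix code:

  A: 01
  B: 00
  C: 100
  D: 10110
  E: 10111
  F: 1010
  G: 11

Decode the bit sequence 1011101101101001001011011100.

EADCCDGC

Read left to right; each codeword is recognised as soon as it completes (prefix code):
  10111→E | 01→A | 10110→D | 100→C | 100→C | 10110→D | 11→G | 100→C
Decoded message: EADCCDGC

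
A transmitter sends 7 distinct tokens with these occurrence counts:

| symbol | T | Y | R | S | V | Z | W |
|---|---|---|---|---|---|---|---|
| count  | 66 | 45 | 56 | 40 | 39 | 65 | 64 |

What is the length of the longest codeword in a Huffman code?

3

Merge the two lowest-weight nodes at each step:
combine V(39), S(40) → 79
combine Y(45), R(56) → 101
combine W(64), Z(65) → 129
combine T(66), 79 → 145
combine 101, 129 → 230
combine 145, 230 → 375
The rarest symbols sit at the bottom; the longest codeword is 3 bits.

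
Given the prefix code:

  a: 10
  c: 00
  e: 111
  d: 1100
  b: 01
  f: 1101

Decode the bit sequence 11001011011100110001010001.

dafddbbcb

Read left to right; each codeword is recognised as soon as it completes (prefix code):
  1100→d | 10→a | 1101→f | 1100→d | 1100→d | 01→b | 01→b | 00→c | 01→b
Decoded message: dafddbbcb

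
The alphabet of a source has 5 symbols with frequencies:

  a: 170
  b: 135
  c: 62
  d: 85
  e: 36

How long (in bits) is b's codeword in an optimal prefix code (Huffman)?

2

Repeatedly merge the two smallest:
merge e(36) and c(62): 98
merge d(85) and 98: 183
merge b(135) and a(170): 305
merge 183 and 305: 488
b's leaf is at depth 2, giving a 2-bit codeword.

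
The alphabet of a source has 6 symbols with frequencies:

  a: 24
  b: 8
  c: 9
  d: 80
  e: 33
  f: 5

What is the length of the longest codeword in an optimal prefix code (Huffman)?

5

Merge the two lowest-weight nodes at each step:
f(5) + b(8) → 13
c(9) + 13 → 22
22 + a(24) → 46
e(33) + 46 → 79
79 + d(80) → 159
The first pair merged (f, b) ends up deepest, at depth 5.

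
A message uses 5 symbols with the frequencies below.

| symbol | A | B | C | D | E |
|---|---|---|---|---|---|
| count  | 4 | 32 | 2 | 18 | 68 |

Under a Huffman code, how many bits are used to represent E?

Huffman merges, smallest pair first:
merge C(2) and A(4): 6
merge 6 and D(18): 24
merge 24 and B(32): 56
merge 56 and E(68): 124
E is a child of the root — depth 1, so its codeword is a single bit.

1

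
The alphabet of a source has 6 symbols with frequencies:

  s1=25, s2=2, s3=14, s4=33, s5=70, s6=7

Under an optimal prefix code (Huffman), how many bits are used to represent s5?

1

Huffman merges, smallest pair first:
s2(2) + s6(7) → 9
9 + s3(14) → 23
23 + s1(25) → 48
s4(33) + 48 → 81
s5(70) + 81 → 151
s5 is a child of the root — depth 1, so its codeword is a single bit.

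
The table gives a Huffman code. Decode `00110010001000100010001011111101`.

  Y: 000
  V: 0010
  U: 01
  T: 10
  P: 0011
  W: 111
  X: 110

Read left to right; each codeword is recognised as soon as it completes (prefix code):
  0011→P | 0010→V | 0010→V | 0010→V | 0010→V | 0010→V | 111→W | 111→W | 01→U
Decoded message: PVVVVVWWU

PVVVVVWWU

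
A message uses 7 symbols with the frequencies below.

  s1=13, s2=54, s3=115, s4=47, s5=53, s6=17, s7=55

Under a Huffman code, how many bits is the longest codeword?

4

Merge the two lowest-weight nodes at each step:
merge s1(13) and s6(17): 30
merge 30 and s4(47): 77
merge s5(53) and s2(54): 107
merge s7(55) and 77: 132
merge 107 and s3(115): 222
merge 132 and 222: 354
The first pair merged (s1, s6) ends up deepest, at depth 4.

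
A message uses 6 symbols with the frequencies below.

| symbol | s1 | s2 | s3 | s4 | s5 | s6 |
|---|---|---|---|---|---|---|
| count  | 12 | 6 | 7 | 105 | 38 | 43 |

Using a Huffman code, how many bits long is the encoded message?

418

Build the Huffman tree bottom-up:
s2(6) + s3(7) → 13
s1(12) + 13 → 25
25 + s5(38) → 63
s6(43) + 63 → 106
s4(105) + 106 → 211
Total encoded bits = sum of merged weights = 13 + 25 + 63 + 106 + 211 = 418.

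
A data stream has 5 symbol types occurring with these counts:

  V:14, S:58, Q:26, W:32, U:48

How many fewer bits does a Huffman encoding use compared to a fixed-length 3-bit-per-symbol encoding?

138

Fixed-length: 3 bits × 178 symbols = 534 bits.
Huffman merges:
combine V(14), Q(26) → 40
combine W(32), 40 → 72
combine U(48), S(58) → 106
combine 72, 106 → 178
Huffman total = 40 + 72 + 106 + 178 = 396 bits.
Saving = 534 − 396 = 138 bits.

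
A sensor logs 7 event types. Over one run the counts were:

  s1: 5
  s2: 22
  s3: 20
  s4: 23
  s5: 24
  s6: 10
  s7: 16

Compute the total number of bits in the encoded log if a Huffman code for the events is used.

Merge the two smallest weights repeatedly:
merge s1(5) and s6(10): 15
merge 15 and s7(16): 31
merge s3(20) and s2(22): 42
merge s4(23) and s5(24): 47
merge 31 and 42: 73
merge 47 and 73: 120
The encoded length is the sum of every internal node's weight: 15 + 31 + 42 + 47 + 73 + 120 = 328 bits.

328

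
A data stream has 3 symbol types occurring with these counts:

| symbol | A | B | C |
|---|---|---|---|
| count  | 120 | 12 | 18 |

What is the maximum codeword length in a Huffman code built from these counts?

Merge the two lowest-weight nodes at each step:
combine B(12), C(18) → 30
combine 30, A(120) → 150
The first pair merged (B, C) ends up deepest, at depth 2.

2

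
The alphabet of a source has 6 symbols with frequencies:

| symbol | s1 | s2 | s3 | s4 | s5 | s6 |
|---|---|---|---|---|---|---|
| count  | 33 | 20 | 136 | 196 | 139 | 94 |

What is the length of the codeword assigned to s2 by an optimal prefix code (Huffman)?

Build the tree from the bottom:
merge s2(20) and s1(33): 53
merge 53 and s6(94): 147
merge s3(136) and s5(139): 275
merge 147 and s4(196): 343
merge 275 and 343: 618
s2 sits 4 levels below the root, so its codeword is 4 bits.

4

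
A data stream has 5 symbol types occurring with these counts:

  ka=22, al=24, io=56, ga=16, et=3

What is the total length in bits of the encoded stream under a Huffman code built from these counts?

Merge the two smallest weights repeatedly:
et(3) + ga(16) → 19
19 + ka(22) → 41
al(24) + 41 → 65
io(56) + 65 → 121
Each symbol's bit-cost is frequency × depth; summing gives 246 bits (equivalently 19 + 41 + 65 + 121).

246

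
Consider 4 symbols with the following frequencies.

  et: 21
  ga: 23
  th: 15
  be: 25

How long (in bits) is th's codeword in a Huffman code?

Repeatedly merge the two smallest:
combine th(15), et(21) → 36
combine ga(23), be(25) → 48
combine 36, 48 → 84
th's leaf is at depth 2, giving a 2-bit codeword.

2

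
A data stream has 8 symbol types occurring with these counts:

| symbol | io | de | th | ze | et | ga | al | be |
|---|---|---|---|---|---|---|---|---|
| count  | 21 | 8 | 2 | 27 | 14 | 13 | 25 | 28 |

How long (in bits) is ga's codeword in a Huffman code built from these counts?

4

Build the tree from the bottom:
merge th(2) and de(8): 10
merge 10 and ga(13): 23
merge et(14) and io(21): 35
merge 23 and al(25): 48
merge ze(27) and be(28): 55
merge 35 and 48: 83
merge 55 and 83: 138
The subtree containing ga is merged 4 times, so code length = 4.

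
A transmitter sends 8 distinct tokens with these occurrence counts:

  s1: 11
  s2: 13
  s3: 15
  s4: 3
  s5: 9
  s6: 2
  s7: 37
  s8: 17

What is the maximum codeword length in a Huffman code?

Merge the two lowest-weight nodes at each step:
combine s6(2), s4(3) → 5
combine 5, s5(9) → 14
combine s1(11), s2(13) → 24
combine 14, s3(15) → 29
combine s8(17), 24 → 41
combine 29, s7(37) → 66
combine 41, 66 → 107
Maximum depth reached is 5.

5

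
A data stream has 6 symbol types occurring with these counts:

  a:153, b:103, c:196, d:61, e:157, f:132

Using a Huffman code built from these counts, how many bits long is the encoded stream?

Merge the two smallest weights repeatedly:
d(61) + b(103) → 164
f(132) + a(153) → 285
e(157) + 164 → 321
c(196) + 285 → 481
321 + 481 → 802
The encoded length is the sum of every internal node's weight: 164 + 285 + 321 + 481 + 802 = 2053 bits.

2053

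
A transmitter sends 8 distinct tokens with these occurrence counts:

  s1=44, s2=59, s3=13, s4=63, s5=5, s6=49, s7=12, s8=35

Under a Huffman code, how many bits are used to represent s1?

3

Build the tree from the bottom:
merge s5(5) and s7(12): 17
merge s3(13) and 17: 30
merge 30 and s8(35): 65
merge s1(44) and s6(49): 93
merge s2(59) and s4(63): 122
merge 65 and 93: 158
merge 122 and 158: 280
s1 sits 3 levels below the root, so its codeword is 3 bits.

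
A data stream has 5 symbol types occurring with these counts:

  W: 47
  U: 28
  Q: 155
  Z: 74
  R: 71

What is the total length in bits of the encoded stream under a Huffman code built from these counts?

Merge the two smallest weights repeatedly:
merge U(28) and W(47): 75
merge R(71) and Z(74): 145
merge 75 and 145: 220
merge Q(155) and 220: 375
Total encoded bits = sum of merged weights = 75 + 145 + 220 + 375 = 815.

815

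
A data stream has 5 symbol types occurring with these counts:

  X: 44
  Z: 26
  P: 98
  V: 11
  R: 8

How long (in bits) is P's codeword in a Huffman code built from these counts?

1

Huffman merges, smallest pair first:
merge R(8) and V(11): 19
merge 19 and Z(26): 45
merge X(44) and 45: 89
merge 89 and P(98): 187
P is merged only at the final step, so code length = 1.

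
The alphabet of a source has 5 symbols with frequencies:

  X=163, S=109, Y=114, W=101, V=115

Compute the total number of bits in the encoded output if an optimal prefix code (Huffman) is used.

Greedily combine the two least-frequent nodes:
merge W(101) and S(109): 210
merge Y(114) and V(115): 229
merge X(163) and 210: 373
merge 229 and 373: 602
The encoded length is the sum of every internal node's weight: 210 + 229 + 373 + 602 = 1414 bits.

1414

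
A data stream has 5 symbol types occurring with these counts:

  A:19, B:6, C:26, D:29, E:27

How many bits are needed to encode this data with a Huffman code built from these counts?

239

Greedily combine the two least-frequent nodes:
B(6) + A(19) → 25
25 + C(26) → 51
E(27) + D(29) → 56
51 + 56 → 107
Total encoded bits = sum of merged weights = 25 + 51 + 56 + 107 = 239.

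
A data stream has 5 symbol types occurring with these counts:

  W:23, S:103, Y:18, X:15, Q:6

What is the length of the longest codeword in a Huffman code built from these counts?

4

Merge the two lowest-weight nodes at each step:
merge Q(6) and X(15): 21
merge Y(18) and 21: 39
merge W(23) and 39: 62
merge 62 and S(103): 165
Maximum depth reached is 4.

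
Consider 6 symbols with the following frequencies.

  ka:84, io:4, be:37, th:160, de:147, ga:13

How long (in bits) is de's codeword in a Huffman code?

Repeatedly merge the two smallest:
merge io(4) and ga(13): 17
merge 17 and be(37): 54
merge 54 and ka(84): 138
merge 138 and de(147): 285
merge th(160) and 285: 445
de's leaf is at depth 2, giving a 2-bit codeword.

2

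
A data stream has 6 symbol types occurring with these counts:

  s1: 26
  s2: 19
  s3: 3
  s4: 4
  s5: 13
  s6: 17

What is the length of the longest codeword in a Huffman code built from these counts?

4

Merge the two lowest-weight nodes at each step:
s3(3) + s4(4) → 7
7 + s5(13) → 20
s6(17) + s2(19) → 36
20 + s1(26) → 46
36 + 46 → 82
Maximum depth reached is 4.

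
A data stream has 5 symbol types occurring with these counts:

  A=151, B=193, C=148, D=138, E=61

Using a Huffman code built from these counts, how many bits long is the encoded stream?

Build the Huffman tree bottom-up:
combine E(61), D(138) → 199
combine C(148), A(151) → 299
combine B(193), 199 → 392
combine 299, 392 → 691
The encoded length is the sum of every internal node's weight: 199 + 299 + 392 + 691 = 1581 bits.

1581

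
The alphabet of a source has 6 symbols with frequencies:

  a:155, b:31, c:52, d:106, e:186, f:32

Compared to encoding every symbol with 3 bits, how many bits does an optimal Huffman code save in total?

Fixed-length: 3 bits × 562 symbols = 1686 bits.
Huffman merges:
b(31) + f(32) → 63
c(52) + 63 → 115
d(106) + 115 → 221
a(155) + e(186) → 341
221 + 341 → 562
Huffman total = 63 + 115 + 221 + 341 + 562 = 1302 bits.
Saving = 1686 − 1302 = 384 bits.

384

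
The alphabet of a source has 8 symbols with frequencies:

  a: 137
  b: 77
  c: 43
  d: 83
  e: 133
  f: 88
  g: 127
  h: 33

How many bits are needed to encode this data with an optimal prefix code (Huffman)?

Merge the two smallest weights repeatedly:
h(33) + c(43) → 76
76 + b(77) → 153
d(83) + f(88) → 171
g(127) + e(133) → 260
a(137) + 153 → 290
171 + 260 → 431
290 + 431 → 721
Total encoded bits = sum of merged weights = 76 + 153 + 171 + 260 + 290 + 431 + 721 = 2102.

2102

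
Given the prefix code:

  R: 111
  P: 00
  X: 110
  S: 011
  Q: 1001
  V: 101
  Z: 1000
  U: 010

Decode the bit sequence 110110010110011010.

XXUXSU

Read left to right; each codeword is recognised as soon as it completes (prefix code):
  110→X | 110→X | 010→U | 110→X | 011→S | 010→U
Decoded message: XXUXSU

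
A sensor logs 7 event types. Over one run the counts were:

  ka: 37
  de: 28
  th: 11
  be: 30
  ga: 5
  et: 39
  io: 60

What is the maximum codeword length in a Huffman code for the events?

Merge the two lowest-weight nodes at each step:
merge ga(5) and th(11): 16
merge 16 and de(28): 44
merge be(30) and ka(37): 67
merge et(39) and 44: 83
merge io(60) and 67: 127
merge 83 and 127: 210
Maximum depth reached is 4.

4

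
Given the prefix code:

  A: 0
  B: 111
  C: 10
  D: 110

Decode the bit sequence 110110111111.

Read left to right; each codeword is recognised as soon as it completes (prefix code):
  110→D | 110→D | 111→B | 111→B
Decoded message: DDBB

DDBB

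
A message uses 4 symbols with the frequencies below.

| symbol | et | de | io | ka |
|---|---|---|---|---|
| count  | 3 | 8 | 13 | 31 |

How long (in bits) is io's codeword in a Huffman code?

Repeatedly merge the two smallest:
merge et(3) and de(8): 11
merge 11 and io(13): 24
merge 24 and ka(31): 55
io sits 2 levels below the root, so its codeword is 2 bits.

2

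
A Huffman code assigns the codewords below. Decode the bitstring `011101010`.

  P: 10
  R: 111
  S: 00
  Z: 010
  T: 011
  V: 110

TPPP

Read left to right; each codeword is recognised as soon as it completes (prefix code):
  011→T | 10→P | 10→P | 10→P
Decoded message: TPPP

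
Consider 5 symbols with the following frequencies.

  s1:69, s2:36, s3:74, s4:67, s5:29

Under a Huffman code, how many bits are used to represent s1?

Huffman merges, smallest pair first:
merge s5(29) and s2(36): 65
merge 65 and s4(67): 132
merge s1(69) and s3(74): 143
merge 132 and 143: 275
The subtree containing s1 is merged 2 times, so code length = 2.

2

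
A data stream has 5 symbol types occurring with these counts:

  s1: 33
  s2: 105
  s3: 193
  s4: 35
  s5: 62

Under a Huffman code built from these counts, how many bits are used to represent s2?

2

Build the tree from the bottom:
s1(33) + s4(35) → 68
s5(62) + 68 → 130
s2(105) + 130 → 235
s3(193) + 235 → 428
s2's leaf is at depth 2, giving a 2-bit codeword.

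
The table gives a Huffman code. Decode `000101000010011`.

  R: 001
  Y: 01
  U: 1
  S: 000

SUYSYRU

Read left to right; each codeword is recognised as soon as it completes (prefix code):
  000→S | 1→U | 01→Y | 000→S | 01→Y | 001→R | 1→U
Decoded message: SUYSYRU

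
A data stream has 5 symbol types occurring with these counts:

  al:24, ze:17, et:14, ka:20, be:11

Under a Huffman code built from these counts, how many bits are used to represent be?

Huffman merges, smallest pair first:
be(11) + et(14) → 25
ze(17) + ka(20) → 37
al(24) + 25 → 49
37 + 49 → 86
The subtree containing be is merged 3 times, so code length = 3.

3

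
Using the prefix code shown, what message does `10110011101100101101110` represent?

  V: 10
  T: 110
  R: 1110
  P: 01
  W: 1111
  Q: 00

VTPTTPPVR

Read left to right; each codeword is recognised as soon as it completes (prefix code):
  10→V | 110→T | 01→P | 110→T | 110→T | 01→P | 01→P | 10→V | 1110→R
Decoded message: VTPTTPPVR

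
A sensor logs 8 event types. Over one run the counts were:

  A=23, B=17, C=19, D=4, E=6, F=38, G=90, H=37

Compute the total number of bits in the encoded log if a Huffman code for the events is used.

Build the Huffman tree bottom-up:
merge D(4) and E(6): 10
merge 10 and B(17): 27
merge C(19) and A(23): 42
merge 27 and H(37): 64
merge F(38) and 42: 80
merge 64 and 80: 144
merge G(90) and 144: 234
The encoded length is the sum of every internal node's weight: 10 + 27 + 42 + 64 + 80 + 144 + 234 = 601 bits.

601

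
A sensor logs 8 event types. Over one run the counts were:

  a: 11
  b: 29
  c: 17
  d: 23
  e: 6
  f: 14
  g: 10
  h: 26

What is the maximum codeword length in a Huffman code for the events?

4

Merge the two lowest-weight nodes at each step:
e(6) + g(10) → 16
a(11) + f(14) → 25
16 + c(17) → 33
d(23) + 25 → 48
h(26) + b(29) → 55
33 + 48 → 81
55 + 81 → 136
Maximum depth reached is 4.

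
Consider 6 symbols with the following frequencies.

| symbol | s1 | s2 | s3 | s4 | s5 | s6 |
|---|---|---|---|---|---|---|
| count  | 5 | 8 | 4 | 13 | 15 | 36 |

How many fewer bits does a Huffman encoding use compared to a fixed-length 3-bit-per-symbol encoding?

Fixed-length: 3 bits × 81 symbols = 243 bits.
Huffman merges:
combine s3(4), s1(5) → 9
combine s2(8), 9 → 17
combine s4(13), s5(15) → 28
combine 17, 28 → 45
combine s6(36), 45 → 81
Huffman total = 9 + 17 + 28 + 45 + 81 = 180 bits.
Saving = 243 − 180 = 63 bits.

63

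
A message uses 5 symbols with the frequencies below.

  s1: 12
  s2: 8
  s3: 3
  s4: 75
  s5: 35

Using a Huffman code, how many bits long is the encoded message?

225

Greedily combine the two least-frequent nodes:
s3(3) + s2(8) → 11
11 + s1(12) → 23
23 + s5(35) → 58
58 + s4(75) → 133
The encoded length is the sum of every internal node's weight: 11 + 23 + 58 + 133 = 225 bits.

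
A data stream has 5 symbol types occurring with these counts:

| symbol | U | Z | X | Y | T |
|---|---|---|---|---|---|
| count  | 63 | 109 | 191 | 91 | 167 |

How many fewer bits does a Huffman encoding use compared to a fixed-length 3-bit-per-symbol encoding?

Fixed-length: 3 bits × 621 symbols = 1863 bits.
Huffman merges:
combine U(63), Y(91) → 154
combine Z(109), 154 → 263
combine T(167), X(191) → 358
combine 263, 358 → 621
Huffman total = 154 + 263 + 358 + 621 = 1396 bits.
Saving = 1863 − 1396 = 467 bits.

467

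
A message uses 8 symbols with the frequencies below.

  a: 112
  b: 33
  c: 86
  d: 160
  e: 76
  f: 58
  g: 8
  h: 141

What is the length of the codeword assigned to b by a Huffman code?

5

Build the tree from the bottom:
merge g(8) and b(33): 41
merge 41 and f(58): 99
merge e(76) and c(86): 162
merge 99 and a(112): 211
merge h(141) and d(160): 301
merge 162 and 211: 373
merge 301 and 373: 674
The subtree containing b is merged 5 times, so code length = 5.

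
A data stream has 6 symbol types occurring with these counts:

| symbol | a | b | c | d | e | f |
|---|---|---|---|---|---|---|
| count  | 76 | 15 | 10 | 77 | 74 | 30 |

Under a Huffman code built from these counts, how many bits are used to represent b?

Huffman merges, smallest pair first:
combine c(10), b(15) → 25
combine 25, f(30) → 55
combine 55, e(74) → 129
combine a(76), d(77) → 153
combine 129, 153 → 282
b sits 4 levels below the root, so its codeword is 4 bits.

4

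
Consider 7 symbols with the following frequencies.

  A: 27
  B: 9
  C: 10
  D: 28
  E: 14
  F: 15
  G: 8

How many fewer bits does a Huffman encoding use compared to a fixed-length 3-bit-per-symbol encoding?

38

Fixed-length: 3 bits × 111 symbols = 333 bits.
Huffman merges:
combine G(8), B(9) → 17
combine C(10), E(14) → 24
combine F(15), 17 → 32
combine 24, A(27) → 51
combine D(28), 32 → 60
combine 51, 60 → 111
Huffman total = 17 + 24 + 32 + 51 + 60 + 111 = 295 bits.
Saving = 333 − 295 = 38 bits.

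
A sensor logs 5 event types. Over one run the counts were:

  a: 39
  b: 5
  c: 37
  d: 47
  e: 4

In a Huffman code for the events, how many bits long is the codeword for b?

4

Repeatedly merge the two smallest:
merge e(4) and b(5): 9
merge 9 and c(37): 46
merge a(39) and 46: 85
merge d(47) and 85: 132
The subtree containing b is merged 4 times, so code length = 4.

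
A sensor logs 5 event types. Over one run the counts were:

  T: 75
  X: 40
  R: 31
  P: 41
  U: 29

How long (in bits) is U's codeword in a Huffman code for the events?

3

Huffman merges, smallest pair first:
U(29) + R(31) → 60
X(40) + P(41) → 81
60 + T(75) → 135
81 + 135 → 216
The subtree containing U is merged 3 times, so code length = 3.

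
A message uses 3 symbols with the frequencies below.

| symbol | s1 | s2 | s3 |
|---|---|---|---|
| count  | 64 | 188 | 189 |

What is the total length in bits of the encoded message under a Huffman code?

693

Merge the two smallest weights repeatedly:
s1(64) + s2(188) → 252
s3(189) + 252 → 441
The encoded length is the sum of every internal node's weight: 252 + 441 = 693 bits.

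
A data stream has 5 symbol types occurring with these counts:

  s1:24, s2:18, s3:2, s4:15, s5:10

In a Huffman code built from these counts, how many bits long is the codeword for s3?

Repeatedly merge the two smallest:
s3(2) + s5(10) → 12
12 + s4(15) → 27
s2(18) + s1(24) → 42
27 + 42 → 69
s3 sits 3 levels below the root, so its codeword is 3 bits.

3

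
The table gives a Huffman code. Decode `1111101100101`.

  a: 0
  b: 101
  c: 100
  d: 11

Read left to right; each codeword is recognised as soon as it completes (prefix code):
  11→d | 11→d | 101→b | 100→c | 101→b
Decoded message: ddbcb

ddbcb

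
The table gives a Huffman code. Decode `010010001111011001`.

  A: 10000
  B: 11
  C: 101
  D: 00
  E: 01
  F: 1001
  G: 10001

Read left to right; each codeword is recognised as soon as it completes (prefix code):
  01→E | 00→D | 10001→G | 11→B | 101→C | 1001→F
Decoded message: EDGBCF

EDGBCF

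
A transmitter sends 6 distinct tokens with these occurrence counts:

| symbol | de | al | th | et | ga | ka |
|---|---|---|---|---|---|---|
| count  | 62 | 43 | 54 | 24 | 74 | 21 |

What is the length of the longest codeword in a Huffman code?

Merge the two lowest-weight nodes at each step:
combine ka(21), et(24) → 45
combine al(43), 45 → 88
combine th(54), de(62) → 116
combine ga(74), 88 → 162
combine 116, 162 → 278
The rarest symbols sit at the bottom; the longest codeword is 4 bits.

4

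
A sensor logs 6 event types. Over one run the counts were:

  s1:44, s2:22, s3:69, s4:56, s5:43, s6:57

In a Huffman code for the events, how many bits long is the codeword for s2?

Huffman merges, smallest pair first:
s2(22) + s5(43) → 65
s1(44) + s4(56) → 100
s6(57) + 65 → 122
s3(69) + 100 → 169
122 + 169 → 291
The subtree containing s2 is merged 3 times, so code length = 3.

3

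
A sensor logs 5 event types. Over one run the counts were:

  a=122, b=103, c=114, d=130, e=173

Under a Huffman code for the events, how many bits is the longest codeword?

Merge the two lowest-weight nodes at each step:
merge b(103) and c(114): 217
merge a(122) and d(130): 252
merge e(173) and 217: 390
merge 252 and 390: 642
The first pair merged (b, c) ends up deepest, at depth 3.

3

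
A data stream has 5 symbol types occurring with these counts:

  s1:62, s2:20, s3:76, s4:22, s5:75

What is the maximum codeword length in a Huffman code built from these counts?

3

Merge the two lowest-weight nodes at each step:
combine s2(20), s4(22) → 42
combine 42, s1(62) → 104
combine s5(75), s3(76) → 151
combine 104, 151 → 255
Maximum depth reached is 3.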